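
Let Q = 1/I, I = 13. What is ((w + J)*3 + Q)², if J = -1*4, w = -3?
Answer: 73984/169 ≈ 437.78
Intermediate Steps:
J = -4
Q = 1/13 ≈ 0.076923
((w + J)*3 + Q)² = ((-3 - 4)*3 + 1/13)² = (-7*3 + 1/13)² = (-21 + 1/13)² = (-272/13)² = 73984/169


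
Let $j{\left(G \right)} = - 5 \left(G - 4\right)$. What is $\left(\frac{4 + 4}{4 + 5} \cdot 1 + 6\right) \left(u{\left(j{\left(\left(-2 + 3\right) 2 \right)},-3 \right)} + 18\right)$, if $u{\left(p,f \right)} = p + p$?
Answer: $\frac{2356}{9} \approx 261.78$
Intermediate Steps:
$j{\left(G \right)} = 20 - 5 G$ ($j{\left(G \right)} = - 5 \left(-4 + G\right) = 20 - 5 G$)
$u{\left(p,f \right)} = 2 p$
$\left(\frac{4 + 4}{4 + 5} \cdot 1 + 6\right) \left(u{\left(j{\left(\left(-2 + 3\right) 2 \right)},-3 \right)} + 18\right) = \left(\frac{4 + 4}{4 + 5} \cdot 1 + 6\right) \left(2 \left(20 - 5 \left(-2 + 3\right) 2\right) + 18\right) = \left(\frac{8}{9} \cdot 1 + 6\right) \left(2 \left(20 - 5 \cdot 1 \cdot 2\right) + 18\right) = \left(8 \cdot \frac{1}{9} \cdot 1 + 6\right) \left(2 \left(20 - 10\right) + 18\right) = \left(\frac{8}{9} \cdot 1 + 6\right) \left(2 \left(20 - 10\right) + 18\right) = \left(\frac{8}{9} + 6\right) \left(2 \cdot 10 + 18\right) = \frac{62 \left(20 + 18\right)}{9} = \frac{62}{9} \cdot 38 = \frac{2356}{9}$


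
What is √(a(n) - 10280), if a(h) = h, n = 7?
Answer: I*√10273 ≈ 101.36*I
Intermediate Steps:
√(a(n) - 10280) = √(7 - 10280) = √(-10273) = I*√10273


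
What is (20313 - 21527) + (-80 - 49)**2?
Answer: 15427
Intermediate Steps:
(20313 - 21527) + (-80 - 49)**2 = -1214 + (-129)**2 = -1214 + 16641 = 15427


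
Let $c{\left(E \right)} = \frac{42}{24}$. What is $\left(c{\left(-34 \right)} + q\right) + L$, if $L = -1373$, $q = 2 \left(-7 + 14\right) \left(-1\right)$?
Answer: $- \frac{5541}{4} \approx -1385.3$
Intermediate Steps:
$c{\left(E \right)} = \frac{7}{4}$ ($c{\left(E \right)} = 42 \cdot \frac{1}{24} = \frac{7}{4}$)
$q = -14$ ($q = 2 \cdot 7 \left(-1\right) = 2 \left(-7\right) = -14$)
$\left(c{\left(-34 \right)} + q\right) + L = \left(\frac{7}{4} - 14\right) - 1373 = - \frac{49}{4} - 1373 = - \frac{5541}{4}$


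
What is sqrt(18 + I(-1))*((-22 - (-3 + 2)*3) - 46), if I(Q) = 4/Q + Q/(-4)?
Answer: -65*sqrt(57)/2 ≈ -245.37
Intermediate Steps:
I(Q) = 4/Q - Q/4 (I(Q) = 4/Q + Q*(-1/4) = 4/Q - Q/4)
sqrt(18 + I(-1))*((-22 - (-3 + 2)*3) - 46) = sqrt(18 + (4/(-1) - 1/4*(-1)))*((-22 - (-3 + 2)*3) - 46) = sqrt(18 + (4*(-1) + 1/4))*((-22 - (-1)*3) - 46) = sqrt(18 + (-4 + 1/4))*((-22 - 1*(-3)) - 46) = sqrt(18 - 15/4)*((-22 + 3) - 46) = sqrt(57/4)*(-19 - 46) = (sqrt(57)/2)*(-65) = -65*sqrt(57)/2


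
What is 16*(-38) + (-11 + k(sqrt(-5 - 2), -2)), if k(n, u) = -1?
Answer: -620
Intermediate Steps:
16*(-38) + (-11 + k(sqrt(-5 - 2), -2)) = 16*(-38) + (-11 - 1) = -608 - 12 = -620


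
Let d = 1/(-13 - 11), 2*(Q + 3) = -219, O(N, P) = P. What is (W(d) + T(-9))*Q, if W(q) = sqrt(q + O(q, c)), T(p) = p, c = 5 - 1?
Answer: 2025/2 - 75*sqrt(570)/8 ≈ 788.67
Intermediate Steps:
c = 4
Q = -225/2 (Q = -3 + (1/2)*(-219) = -3 - 219/2 = -225/2 ≈ -112.50)
d = -1/24 (d = 1/(-24) = -1/24 ≈ -0.041667)
W(q) = sqrt(4 + q) (W(q) = sqrt(q + 4) = sqrt(4 + q))
(W(d) + T(-9))*Q = (sqrt(4 - 1/24) - 9)*(-225/2) = (sqrt(95/24) - 9)*(-225/2) = (sqrt(570)/12 - 9)*(-225/2) = (-9 + sqrt(570)/12)*(-225/2) = 2025/2 - 75*sqrt(570)/8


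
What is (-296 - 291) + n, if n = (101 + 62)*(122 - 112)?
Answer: 1043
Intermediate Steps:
n = 1630 (n = 163*10 = 1630)
(-296 - 291) + n = (-296 - 291) + 1630 = -587 + 1630 = 1043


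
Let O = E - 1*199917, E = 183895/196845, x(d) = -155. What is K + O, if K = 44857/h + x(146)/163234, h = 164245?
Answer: -211010598549835972273/1055497390783770 ≈ -1.9992e+5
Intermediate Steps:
E = 36779/39369 (E = 183895*(1/196845) = 36779/39369 ≈ 0.93421)
K = 7296729563/26810368330 (K = 44857/164245 - 155/163234 = 7296729563/26810368330 ≈ 0.27216)
O = -7870495594/39369 (O = 36779/39369 - 1*199917 = 36779/39369 - 199917 = -7870495594/39369 ≈ -1.9992e+5)
K + O = 7296729563/26810368330 - 7870495594/39369 = -211010598549835972273/1055497390783770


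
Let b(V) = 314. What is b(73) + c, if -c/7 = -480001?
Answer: 3360321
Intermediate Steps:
c = 3360007 (c = -7*(-480001) = 3360007)
b(73) + c = 314 + 3360007 = 3360321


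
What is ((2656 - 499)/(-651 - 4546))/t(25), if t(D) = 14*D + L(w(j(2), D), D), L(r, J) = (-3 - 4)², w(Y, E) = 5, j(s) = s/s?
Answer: -719/691201 ≈ -0.0010402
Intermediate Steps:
j(s) = 1
L(r, J) = 49 (L(r, J) = (-7)² = 49)
t(D) = 49 + 14*D (t(D) = 14*D + 49 = 49 + 14*D)
((2656 - 499)/(-651 - 4546))/t(25) = ((2656 - 499)/(-651 - 4546))/(49 + 14*25) = (2157/(-5197))/(49 + 350) = (2157*(-1/5197))/399 = -2157/5197*1/399 = -719/691201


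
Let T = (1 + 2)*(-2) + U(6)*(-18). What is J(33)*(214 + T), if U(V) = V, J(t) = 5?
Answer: 500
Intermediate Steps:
T = -114 (T = (1 + 2)*(-2) + 6*(-18) = 3*(-2) - 108 = -6 - 108 = -114)
J(33)*(214 + T) = 5*(214 - 114) = 5*100 = 500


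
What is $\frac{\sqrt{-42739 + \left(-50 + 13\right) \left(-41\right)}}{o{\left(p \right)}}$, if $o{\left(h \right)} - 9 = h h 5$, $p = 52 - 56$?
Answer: $\frac{i \sqrt{41222}}{89} \approx 2.2813 i$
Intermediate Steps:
$p = -4$
$o{\left(h \right)} = 9 + 5 h^{2}$ ($o{\left(h \right)} = 9 + h h 5 = 9 + h^{2} \cdot 5 = 9 + 5 h^{2}$)
$\frac{\sqrt{-42739 + \left(-50 + 13\right) \left(-41\right)}}{o{\left(p \right)}} = \frac{\sqrt{-42739 + \left(-50 + 13\right) \left(-41\right)}}{9 + 5 \left(-4\right)^{2}} = \frac{\sqrt{-42739 - -1517}}{9 + 5 \cdot 16} = \frac{\sqrt{-42739 + 1517}}{9 + 80} = \frac{\sqrt{-41222}}{89} = i \sqrt{41222} \cdot \frac{1}{89} = \frac{i \sqrt{41222}}{89}$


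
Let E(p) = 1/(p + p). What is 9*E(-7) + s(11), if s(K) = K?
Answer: 145/14 ≈ 10.357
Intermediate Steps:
E(p) = 1/(2*p)
9*E(-7) + s(11) = 9*((½)/(-7)) + 11 = 9*((½)*(-⅐)) + 11 = 9*(-1/14) + 11 = -9/14 + 11 = 145/14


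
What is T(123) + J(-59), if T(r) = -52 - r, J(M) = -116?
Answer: -291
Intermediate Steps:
T(123) + J(-59) = (-52 - 1*123) - 116 = (-52 - 123) - 116 = -175 - 116 = -291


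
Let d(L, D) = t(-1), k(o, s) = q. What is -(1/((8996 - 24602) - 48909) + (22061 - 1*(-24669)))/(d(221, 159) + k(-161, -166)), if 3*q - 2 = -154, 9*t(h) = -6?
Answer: 430683707/473110 ≈ 910.32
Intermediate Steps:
t(h) = -⅔ (t(h) = (⅑)*(-6) = -⅔)
q = -152/3 (q = ⅔ + (⅓)*(-154) = ⅔ - 154/3 = -152/3 ≈ -50.667)
k(o, s) = -152/3
d(L, D) = -⅔
-(1/((8996 - 24602) - 48909) + (22061 - 1*(-24669)))/(d(221, 159) + k(-161, -166)) = -(1/((8996 - 24602) - 48909) + (22061 - 1*(-24669)))/(-⅔ - 152/3) = -(1/(-15606 - 48909) + (22061 + 24669))/(-154/3) = -(1/(-64515) + 46730)*(-3)/154 = -(-1/64515 + 46730)*(-3)/154 = -3014785949*(-3)/(64515*154) = -1*(-430683707/473110) = 430683707/473110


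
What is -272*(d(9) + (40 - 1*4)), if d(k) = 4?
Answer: -10880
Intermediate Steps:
-272*(d(9) + (40 - 1*4)) = -272*(4 + (40 - 1*4)) = -272*(4 + (40 - 4)) = -272*(4 + 36) = -272*40 = -10880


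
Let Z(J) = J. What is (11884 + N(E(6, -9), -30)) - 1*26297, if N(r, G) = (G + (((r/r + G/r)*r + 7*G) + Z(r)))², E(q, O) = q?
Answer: 52151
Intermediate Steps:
N(r, G) = (r + 8*G + r*(1 + G/r))² (N(r, G) = (G + (((r/r + G/r)*r + 7*G) + r))² = (G + (((1 + G/r)*r + 7*G) + r))² = (G + ((r*(1 + G/r) + 7*G) + r))² = (G + ((7*G + r*(1 + G/r)) + r))² = (G + (r + 7*G + r*(1 + G/r)))² = (r + 8*G + r*(1 + G/r))²)
(11884 + N(E(6, -9), -30)) - 1*26297 = (11884 + (2*6 + 9*(-30))²) - 1*26297 = (11884 + (12 - 270)²) - 26297 = (11884 + (-258)²) - 26297 = (11884 + 66564) - 26297 = 78448 - 26297 = 52151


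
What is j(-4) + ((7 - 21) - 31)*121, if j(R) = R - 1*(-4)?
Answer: -5445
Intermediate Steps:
j(R) = 4 + R (j(R) = R + 4 = 4 + R)
j(-4) + ((7 - 21) - 31)*121 = (4 - 4) + ((7 - 21) - 31)*121 = 0 + (-14 - 31)*121 = 0 - 45*121 = 0 - 5445 = -5445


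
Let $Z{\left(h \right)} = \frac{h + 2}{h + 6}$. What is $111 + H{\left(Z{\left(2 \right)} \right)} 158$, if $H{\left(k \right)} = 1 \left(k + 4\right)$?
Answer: $822$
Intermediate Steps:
$Z{\left(h \right)} = \frac{2 + h}{6 + h}$
$H{\left(k \right)} = 4 + k$ ($H{\left(k \right)} = 1 \left(4 + k\right) = 4 + k$)
$111 + H{\left(Z{\left(2 \right)} \right)} 158 = 111 + \left(4 + \frac{2 + 2}{6 + 2}\right) 158 = 111 + \left(4 + \frac{1}{8} \cdot 4\right) 158 = 111 + \left(4 + \frac{1}{2}\right) 158 = 111 + \frac{9}{2} \cdot 158 = 111 + 711 = 822$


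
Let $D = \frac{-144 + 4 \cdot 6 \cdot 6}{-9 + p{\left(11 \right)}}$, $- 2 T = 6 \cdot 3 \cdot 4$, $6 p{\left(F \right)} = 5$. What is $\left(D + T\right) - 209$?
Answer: $-245$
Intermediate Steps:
$p{\left(F \right)} = \frac{5}{6}$ ($p{\left(F \right)} = \frac{1}{6} \cdot 5 = \frac{5}{6}$)
$T = -36$ ($T = - \frac{6 \cdot 3 \cdot 4}{2} = - \frac{18 \cdot 4}{2} = \left(- \frac{1}{2}\right) 72 = -36$)
$D = 0$ ($D = \frac{-144 + 4 \cdot 6 \cdot 6}{-9 + \frac{5}{6}} = \frac{-144 + 24 \cdot 6}{- \frac{49}{6}} = \left(-144 + 144\right) \left(- \frac{6}{49}\right) = 0 \left(- \frac{6}{49}\right) = 0$)
$\left(D + T\right) - 209 = \left(0 - 36\right) - 209 = -36 - 209 = -245$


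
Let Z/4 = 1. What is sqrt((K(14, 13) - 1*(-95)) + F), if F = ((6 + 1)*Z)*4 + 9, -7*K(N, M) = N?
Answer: sqrt(214) ≈ 14.629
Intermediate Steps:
Z = 4 (Z = 4*1 = 4)
K(N, M) = -N/7
F = 121 (F = ((6 + 1)*4)*4 + 9 = (7*4)*4 + 9 = 28*4 + 9 = 112 + 9 = 121)
sqrt((K(14, 13) - 1*(-95)) + F) = sqrt((-1/7*14 - 1*(-95)) + 121) = sqrt((-2 + 95) + 121) = sqrt(93 + 121) = sqrt(214)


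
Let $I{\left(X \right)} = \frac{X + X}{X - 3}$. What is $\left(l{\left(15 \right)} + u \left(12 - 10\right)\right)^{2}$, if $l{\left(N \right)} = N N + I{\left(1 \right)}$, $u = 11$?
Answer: $60516$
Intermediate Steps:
$I{\left(X \right)} = \frac{2 X}{-3 + X}$
$l{\left(N \right)} = -1 + N^{2}$ ($l{\left(N \right)} = N N + 2 \cdot 1 \frac{1}{-3 + 1} = N^{2} + 2 \cdot 1 \frac{1}{-2} = N^{2} + 2 \cdot 1 \left(- \frac{1}{2}\right) = N^{2} - 1 = -1 + N^{2}$)
$\left(l{\left(15 \right)} + u \left(12 - 10\right)\right)^{2} = \left(\left(-1 + 15^{2}\right) + 11 \left(12 - 10\right)\right)^{2} = \left(\left(-1 + 225\right) + 11 \cdot 2\right)^{2} = \left(224 + 22\right)^{2} = 246^{2} = 60516$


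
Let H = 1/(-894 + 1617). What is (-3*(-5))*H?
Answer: 5/241 ≈ 0.020747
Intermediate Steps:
H = 1/723 ≈ 0.0013831
(-3*(-5))*H = -3*(-5)*(1/723) = 15*(1/723) = 5/241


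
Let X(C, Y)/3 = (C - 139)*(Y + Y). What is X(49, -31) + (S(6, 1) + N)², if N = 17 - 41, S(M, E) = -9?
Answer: 17829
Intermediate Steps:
X(C, Y) = 6*Y*(-139 + C) (X(C, Y) = 3*((C - 139)*(Y + Y)) = 3*((-139 + C)*(2*Y)) = 3*(2*Y*(-139 + C)) = 6*Y*(-139 + C))
N = -24
X(49, -31) + (S(6, 1) + N)² = 6*(-31)*(-139 + 49) + (-9 - 24)² = 6*(-31)*(-90) + (-33)² = 16740 + 1089 = 17829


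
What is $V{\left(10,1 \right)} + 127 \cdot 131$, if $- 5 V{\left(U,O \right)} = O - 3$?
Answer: $\frac{83187}{5} \approx 16637.0$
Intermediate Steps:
$V{\left(U,O \right)} = \frac{3}{5} - \frac{O}{5}$ ($V{\left(U,O \right)} = - \frac{O - 3}{5} = - \frac{-3 + O}{5} = \frac{3}{5} - \frac{O}{5}$)
$V{\left(10,1 \right)} + 127 \cdot 131 = \left(\frac{3}{5} - \frac{1}{5}\right) + 127 \cdot 131 = \left(\frac{3}{5} - \frac{1}{5}\right) + 16637 = \frac{2}{5} + 16637 = \frac{83187}{5}$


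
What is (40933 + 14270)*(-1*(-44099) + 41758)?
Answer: 4739563971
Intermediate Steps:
(40933 + 14270)*(-1*(-44099) + 41758) = 55203*(44099 + 41758) = 55203*85857 = 4739563971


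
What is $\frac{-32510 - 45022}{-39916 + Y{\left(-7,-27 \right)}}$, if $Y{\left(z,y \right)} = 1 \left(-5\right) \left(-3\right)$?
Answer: $\frac{77532}{39901} \approx 1.9431$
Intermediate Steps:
$Y{\left(z,y \right)} = 15$ ($Y{\left(z,y \right)} = \left(-5\right) \left(-3\right) = 15$)
$\frac{-32510 - 45022}{-39916 + Y{\left(-7,-27 \right)}} = \frac{-32510 - 45022}{-39916 + 15} = - \frac{77532}{-39901} = \left(-77532\right) \left(- \frac{1}{39901}\right) = \frac{77532}{39901}$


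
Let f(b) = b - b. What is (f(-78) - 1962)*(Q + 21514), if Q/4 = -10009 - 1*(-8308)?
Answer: -28861020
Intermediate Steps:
f(b) = 0
Q = -6804 (Q = 4*(-10009 - 1*(-8308)) = 4*(-10009 + 8308) = 4*(-1701) = -6804)
(f(-78) - 1962)*(Q + 21514) = (0 - 1962)*(-6804 + 21514) = -1962*14710 = -28861020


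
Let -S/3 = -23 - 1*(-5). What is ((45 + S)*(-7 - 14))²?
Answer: 4322241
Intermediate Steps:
S = 54 (S = -3*(-23 - 1*(-5)) = -3*(-23 + 5) = -3*(-18) = 54)
((45 + S)*(-7 - 14))² = ((45 + 54)*(-7 - 14))² = (99*(-21))² = (-2079)² = 4322241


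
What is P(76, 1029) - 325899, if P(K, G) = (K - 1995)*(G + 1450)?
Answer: -5083100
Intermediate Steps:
P(K, G) = (-1995 + K)*(1450 + G)
P(76, 1029) - 325899 = (-2892750 - 1995*1029 + 1450*76 + 1029*76) - 325899 = (-2892750 - 2052855 + 110200 + 78204) - 325899 = -4757201 - 325899 = -5083100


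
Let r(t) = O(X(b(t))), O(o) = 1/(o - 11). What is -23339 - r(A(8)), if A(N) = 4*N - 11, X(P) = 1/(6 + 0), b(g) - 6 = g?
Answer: -1517029/65 ≈ -23339.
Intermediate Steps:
b(g) = 6 + g
X(P) = ⅙ (X(P) = 1/6 = ⅙)
O(o) = 1/(-11 + o)
A(N) = -11 + 4*N
r(t) = -6/65 (r(t) = 1/(-11 + ⅙) = 1/(-65/6) = -6/65)
-23339 - r(A(8)) = -23339 - 1*(-6/65) = -23339 + 6/65 = -1517029/65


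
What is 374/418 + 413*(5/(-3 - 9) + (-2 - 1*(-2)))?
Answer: -39031/228 ≈ -171.19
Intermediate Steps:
374/418 + 413*(5/(-3 - 9) + (-2 - 1*(-2))) = 374*(1/418) + 413*(5/(-12) + (-2 + 2)) = 17/19 + 413*(5*(-1/12) + 0) = 17/19 + 413*(-5/12 + 0) = 17/19 + 413*(-5/12) = 17/19 - 2065/12 = -39031/228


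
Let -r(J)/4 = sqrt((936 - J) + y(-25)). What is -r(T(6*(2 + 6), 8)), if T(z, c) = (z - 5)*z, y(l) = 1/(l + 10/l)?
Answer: 4*I*sqrt(18194147)/127 ≈ 134.35*I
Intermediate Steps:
T(z, c) = z*(-5 + z) (T(z, c) = (-5 + z)*z = z*(-5 + z))
r(J) = -4*sqrt(118867/127 - J) (r(J) = -4*sqrt((936 - J) - 25/(10 + (-25)**2)) = -4*sqrt((936 - J) - 25/(10 + 625)) = -4*sqrt((936 - J) - 25/635) = -4*sqrt((936 - J) - 25*1/635) = -4*sqrt((936 - J) - 5/127) = -4*sqrt(118867/127 - J))
-r(T(6*(2 + 6), 8)) = -(-4)*sqrt(15096109 - 16129*6*(2 + 6)*(-5 + 6*(2 + 6)))/127 = -(-4)*sqrt(15096109 - 16129*6*8*(-5 + 6*8))/127 = -(-4)*sqrt(15096109 - 774192*(-5 + 48))/127 = -(-4)*sqrt(15096109 - 774192*43)/127 = -(-4)*sqrt(15096109 - 16129*2064)/127 = -(-4)*sqrt(15096109 - 33290256)/127 = -(-4)*sqrt(-18194147)/127 = -(-4)*I*sqrt(18194147)/127 = 4*I*sqrt(18194147)/127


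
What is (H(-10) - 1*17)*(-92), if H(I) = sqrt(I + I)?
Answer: 1564 - 184*I*sqrt(5) ≈ 1564.0 - 411.44*I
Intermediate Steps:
H(I) = sqrt(2)*sqrt(I) (H(I) = sqrt(2*I) = sqrt(2)*sqrt(I))
(H(-10) - 1*17)*(-92) = (sqrt(2)*sqrt(-10) - 1*17)*(-92) = (sqrt(2)*(I*sqrt(10)) - 17)*(-92) = (2*I*sqrt(5) - 17)*(-92) = (-17 + 2*I*sqrt(5))*(-92) = 1564 - 184*I*sqrt(5)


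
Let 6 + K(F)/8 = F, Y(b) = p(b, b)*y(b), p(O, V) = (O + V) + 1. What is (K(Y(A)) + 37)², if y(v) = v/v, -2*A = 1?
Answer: 121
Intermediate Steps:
A = -½ (A = -½*1 = -½ ≈ -0.50000)
y(v) = 1
p(O, V) = 1 + O + V
Y(b) = 1 + 2*b (Y(b) = (1 + b + b)*1 = (1 + 2*b)*1 = 1 + 2*b)
K(F) = -48 + 8*F
(K(Y(A)) + 37)² = ((-48 + 8*(1 + 2*(-½))) + 37)² = ((-48 + 8*(1 - 1)) + 37)² = ((-48 + 8*0) + 37)² = ((-48 + 0) + 37)² = (-48 + 37)² = (-11)² = 121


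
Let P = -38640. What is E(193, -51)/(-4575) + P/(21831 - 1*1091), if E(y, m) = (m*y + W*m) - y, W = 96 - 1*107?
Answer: 647/3111 ≈ 0.20797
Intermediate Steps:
W = -11 (W = 96 - 107 = -11)
E(y, m) = -y - 11*m + m*y (E(y, m) = (m*y - 11*m) - y = (-11*m + m*y) - y = -y - 11*m + m*y)
E(193, -51)/(-4575) + P/(21831 - 1*1091) = (-1*193 - 11*(-51) - 51*193)/(-4575) - 38640/(21831 - 1*1091) = (-193 + 561 - 9843)*(-1/4575) - 38640/(21831 - 1091) = -9475*(-1/4575) - 38640/20740 = 379/183 - 38640*1/20740 = 379/183 - 1932/1037 = 647/3111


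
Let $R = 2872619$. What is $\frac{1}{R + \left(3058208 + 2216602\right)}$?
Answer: $\frac{1}{8147429} \approx 1.2274 \cdot 10^{-7}$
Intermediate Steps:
$\frac{1}{R + \left(3058208 + 2216602\right)} = \frac{1}{2872619 + \left(3058208 + 2216602\right)} = \frac{1}{2872619 + 5274810} = \frac{1}{8147429}$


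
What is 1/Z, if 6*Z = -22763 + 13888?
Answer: -6/8875 ≈ -0.00067606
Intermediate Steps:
Z = -8875/6 (Z = (-22763 + 13888)/6 = (⅙)*(-8875) = -8875/6 ≈ -1479.2)
1/Z = 1/(-8875/6) = -6/8875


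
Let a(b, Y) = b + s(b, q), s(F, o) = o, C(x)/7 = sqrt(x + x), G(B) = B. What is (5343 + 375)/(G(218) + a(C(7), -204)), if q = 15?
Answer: 1332294/53603 - 40026*sqrt(14)/53603 ≈ 22.061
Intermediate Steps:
C(x) = 7*sqrt(2)*sqrt(x) (C(x) = 7*sqrt(x + x) = 7*sqrt(2*x) = 7*(sqrt(2)*sqrt(x)) = 7*sqrt(2)*sqrt(x))
a(b, Y) = 15 + b (a(b, Y) = b + 15 = 15 + b)
(5343 + 375)/(G(218) + a(C(7), -204)) = (5343 + 375)/(218 + (15 + 7*sqrt(2)*sqrt(7))) = 5718/(218 + (15 + 7*sqrt(14))) = 5718/(233 + 7*sqrt(14))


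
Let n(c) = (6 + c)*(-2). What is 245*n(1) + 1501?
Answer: -1929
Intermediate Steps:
n(c) = -12 - 2*c
245*n(1) + 1501 = 245*(-12 - 2*1) + 1501 = 245*(-12 - 2) + 1501 = 245*(-14) + 1501 = -3430 + 1501 = -1929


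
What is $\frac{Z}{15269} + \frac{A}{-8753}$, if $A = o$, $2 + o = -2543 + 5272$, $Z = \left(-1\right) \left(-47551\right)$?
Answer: $\frac{374575340}{133649557} \approx 2.8027$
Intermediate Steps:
$Z = 47551$
$o = 2727$ ($o = -2 + \left(-2543 + 5272\right) = -2 + 2729 = 2727$)
$A = 2727$
$\frac{Z}{15269} + \frac{A}{-8753} = \frac{47551}{15269} + \frac{2727}{-8753} = 47551 \cdot \frac{1}{15269} + 2727 \left(- \frac{1}{8753}\right) = \frac{47551}{15269} - \frac{2727}{8753} = \frac{374575340}{133649557}$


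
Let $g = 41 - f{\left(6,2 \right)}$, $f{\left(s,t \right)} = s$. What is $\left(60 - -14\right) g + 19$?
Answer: $2609$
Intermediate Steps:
$g = 35$ ($g = 41 - 6 = 35$)
$\left(60 - -14\right) g + 19 = \left(60 - -14\right) 35 + 19 = \left(60 + 14\right) 35 + 19 = 74 \cdot 35 + 19 = 2590 + 19 = 2609$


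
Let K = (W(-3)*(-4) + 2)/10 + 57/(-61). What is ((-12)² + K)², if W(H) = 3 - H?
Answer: 1845905296/93025 ≈ 19843.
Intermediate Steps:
K = -956/305 (K = ((3 - 1*(-3))*(-4) + 2)/10 + 57/(-61) = ((3 + 3)*(-4) + 2)*(⅒) + 57*(-1/61) = (6*(-4) + 2)*(⅒) - 57/61 = (-24 + 2)*(⅒) - 57/61 = -22*⅒ - 57/61 = -11/5 - 57/61 = -956/305 ≈ -3.1344)
((-12)² + K)² = ((-12)² - 956/305)² = (144 - 956/305)² = (42964/305)² = 1845905296/93025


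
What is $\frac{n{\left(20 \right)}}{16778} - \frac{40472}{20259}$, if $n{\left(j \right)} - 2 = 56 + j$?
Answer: $- \frac{338729507}{169952751} \approx -1.9931$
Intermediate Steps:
$n{\left(j \right)} = 58 + j$ ($n{\left(j \right)} = 2 + \left(56 + j\right) = 58 + j$)
$\frac{n{\left(20 \right)}}{16778} - \frac{40472}{20259} = \frac{58 + 20}{16778} - \frac{40472}{20259} = 78 \cdot \frac{1}{16778} - \frac{40472}{20259} = \frac{39}{8389} - \frac{40472}{20259} = - \frac{338729507}{169952751}$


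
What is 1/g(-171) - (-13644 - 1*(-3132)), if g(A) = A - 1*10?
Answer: 1902671/181 ≈ 10512.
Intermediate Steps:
g(A) = -10 + A (g(A) = A - 10 = -10 + A)
1/g(-171) - (-13644 - 1*(-3132)) = 1/(-10 - 171) - (-13644 - 1*(-3132)) = 1/(-181) - (-13644 + 3132) = -1/181 - 1*(-10512) = -1/181 + 10512 = 1902671/181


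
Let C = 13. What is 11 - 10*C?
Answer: -119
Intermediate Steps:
11 - 10*C = 11 - 10*13 = 11 - 130 = -119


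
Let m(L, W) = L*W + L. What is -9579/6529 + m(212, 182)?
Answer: 253289505/6529 ≈ 38795.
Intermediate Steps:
m(L, W) = L + L*W
-9579/6529 + m(212, 182) = -9579/6529 + 212*(1 + 182) = -9579*1/6529 + 212*183 = -9579/6529 + 38796 = 253289505/6529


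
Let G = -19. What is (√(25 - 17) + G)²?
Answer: 369 - 76*√2 ≈ 261.52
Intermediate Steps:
(√(25 - 17) + G)² = (√(25 - 17) - 19)² = (√8 - 19)² = (2*√2 - 19)² = (-19 + 2*√2)²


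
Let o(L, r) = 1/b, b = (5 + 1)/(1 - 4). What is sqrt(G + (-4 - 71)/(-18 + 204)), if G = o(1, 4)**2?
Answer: I*sqrt(589)/62 ≈ 0.39144*I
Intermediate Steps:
b = -2 (b = 6/(-3) = 6*(-1/3) = -2)
o(L, r) = -1/2 (o(L, r) = 1/(-2) = -1/2)
G = 1/4 (G = (-1/2)**2 = 1/4 ≈ 0.25000)
sqrt(G + (-4 - 71)/(-18 + 204)) = sqrt(1/4 + (-4 - 71)/(-18 + 204)) = sqrt(1/4 - 75/186) = sqrt(1/4 - 75*1/186) = sqrt(1/4 - 25/62) = sqrt(-19/124) = I*sqrt(589)/62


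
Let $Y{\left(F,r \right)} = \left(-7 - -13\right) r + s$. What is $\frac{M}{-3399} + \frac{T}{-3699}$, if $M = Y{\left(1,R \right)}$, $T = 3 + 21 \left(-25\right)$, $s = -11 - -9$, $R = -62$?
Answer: $\frac{3544}{14111} \approx 0.25115$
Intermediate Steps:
$s = -2$ ($s = -11 + 9 = -2$)
$T = -522$ ($T = 3 - 525 = -522$)
$Y{\left(F,r \right)} = -2 + 6 r$ ($Y{\left(F,r \right)} = \left(-7 - -13\right) r - 2 = \left(-7 + 13\right) r - 2 = 6 r - 2 = -2 + 6 r$)
$M = -374$ ($M = -2 + 6 \left(-62\right) = -2 - 372 = -374$)
$\frac{M}{-3399} + \frac{T}{-3699} = - \frac{374}{-3399} - \frac{522}{-3699} = \left(-374\right) \left(- \frac{1}{3399}\right) - - \frac{58}{411} = \frac{34}{309} + \frac{58}{411} = \frac{3544}{14111}$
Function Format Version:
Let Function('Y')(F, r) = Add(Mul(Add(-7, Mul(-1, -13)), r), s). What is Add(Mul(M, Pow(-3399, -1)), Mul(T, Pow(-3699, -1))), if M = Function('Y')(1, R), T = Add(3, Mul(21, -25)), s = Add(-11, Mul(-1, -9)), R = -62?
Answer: Rational(3544, 14111) ≈ 0.25115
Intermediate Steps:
s = -2 (s = Add(-11, 9) = -2)
T = -522 (T = Add(3, -525) = -522)
Function('Y')(F, r) = Add(-2, Mul(6, r)) (Function('Y')(F, r) = Add(Mul(Add(-7, Mul(-1, -13)), r), -2) = Add(Mul(Add(-7, 13), r), -2) = Add(Mul(6, r), -2) = Add(-2, Mul(6, r)))
M = -374 (M = Add(-2, Mul(6, -62)) = Add(-2, -372) = -374)
Add(Mul(M, Pow(-3399, -1)), Mul(T, Pow(-3699, -1))) = Add(Mul(-374, Pow(-3399, -1)), Mul(-522, Pow(-3699, -1))) = Add(Mul(-374, Rational(-1, 3399)), Mul(-522, Rational(-1, 3699))) = Add(Rational(34, 309), Rational(58, 411)) = Rational(3544, 14111)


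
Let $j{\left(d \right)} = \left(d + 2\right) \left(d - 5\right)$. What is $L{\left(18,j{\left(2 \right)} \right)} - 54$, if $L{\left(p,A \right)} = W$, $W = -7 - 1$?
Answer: $-62$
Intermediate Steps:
$j{\left(d \right)} = \left(-5 + d\right) \left(2 + d\right)$ ($j{\left(d \right)} = \left(2 + d\right) \left(-5 + d\right) = \left(-5 + d\right) \left(2 + d\right)$)
$W = -8$
$L{\left(p,A \right)} = -8$
$L{\left(18,j{\left(2 \right)} \right)} - 54 = -8 - 54 = -62$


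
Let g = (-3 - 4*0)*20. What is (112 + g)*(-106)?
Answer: -5512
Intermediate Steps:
g = -60 (g = (-3 + 0)*20 = -3*20 = -60)
(112 + g)*(-106) = (112 - 60)*(-106) = 52*(-106) = -5512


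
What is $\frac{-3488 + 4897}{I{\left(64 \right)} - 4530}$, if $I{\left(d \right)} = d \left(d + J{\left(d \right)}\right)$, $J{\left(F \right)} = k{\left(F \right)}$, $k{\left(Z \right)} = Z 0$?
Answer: $- \frac{1409}{434} \approx -3.2465$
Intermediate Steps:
$k{\left(Z \right)} = 0$
$J{\left(F \right)} = 0$
$I{\left(d \right)} = d^{2}$ ($I{\left(d \right)} = d \left(d + 0\right) = d d = d^{2}$)
$\frac{-3488 + 4897}{I{\left(64 \right)} - 4530} = \frac{-3488 + 4897}{64^{2} - 4530} = \frac{1409}{4096 - 4530} = \frac{1409}{-434} = 1409 \left(- \frac{1}{434}\right) = - \frac{1409}{434}$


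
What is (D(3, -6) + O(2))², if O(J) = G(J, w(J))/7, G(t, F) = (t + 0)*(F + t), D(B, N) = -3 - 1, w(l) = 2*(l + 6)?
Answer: 64/49 ≈ 1.3061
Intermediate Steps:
w(l) = 12 + 2*l (w(l) = 2*(6 + l) = 12 + 2*l)
D(B, N) = -4
G(t, F) = t*(F + t)
O(J) = J*(12 + 3*J)/7 (O(J) = (J*((12 + 2*J) + J))/7 = (J*(12 + 3*J))*(⅐) = J*(12 + 3*J)/7)
(D(3, -6) + O(2))² = (-4 + (3/7)*2*(4 + 2))² = (-4 + (3/7)*2*6)² = (-4 + 36/7)² = (8/7)² = 64/49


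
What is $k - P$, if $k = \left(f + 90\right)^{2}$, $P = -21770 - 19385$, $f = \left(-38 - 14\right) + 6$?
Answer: $43091$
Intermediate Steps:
$f = -46$ ($f = -52 + 6 = -46$)
$P = -41155$ ($P = -21770 - 19385 = -41155$)
$k = 1936$ ($k = \left(-46 + 90\right)^{2} = 44^{2} = 1936$)
$k - P = 1936 - -41155 = 1936 + 41155 = 43091$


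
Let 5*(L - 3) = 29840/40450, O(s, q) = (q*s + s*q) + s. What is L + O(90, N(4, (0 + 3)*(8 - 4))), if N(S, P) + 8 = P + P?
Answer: 60131909/20225 ≈ 2973.1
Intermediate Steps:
N(S, P) = -8 + 2*P (N(S, P) = -8 + (P + P) = -8 + 2*P)
O(s, q) = s + 2*q*s (O(s, q) = (q*s + q*s) + s = 2*q*s + s = s + 2*q*s)
L = 63659/20225 (L = 3 + (29840/40450)/5 = 3 + (29840*(1/40450))/5 = 3 + (⅕)*(2984/4045) = 3 + 2984/20225 = 63659/20225 ≈ 3.1475)
L + O(90, N(4, (0 + 3)*(8 - 4))) = 63659/20225 + 90*(1 + 2*(-8 + 2*((0 + 3)*(8 - 4)))) = 63659/20225 + 90*(1 + 2*(-8 + 2*(3*4))) = 63659/20225 + 90*(1 + 2*(-8 + 2*12)) = 63659/20225 + 90*(1 + 2*(-8 + 24)) = 63659/20225 + 90*(1 + 2*16) = 63659/20225 + 90*(1 + 32) = 63659/20225 + 90*33 = 63659/20225 + 2970 = 60131909/20225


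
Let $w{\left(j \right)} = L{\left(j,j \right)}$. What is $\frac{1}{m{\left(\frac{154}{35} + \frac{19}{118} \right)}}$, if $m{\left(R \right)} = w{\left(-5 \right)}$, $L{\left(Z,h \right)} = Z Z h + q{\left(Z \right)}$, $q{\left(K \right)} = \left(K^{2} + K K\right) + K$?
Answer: $- \frac{1}{80} \approx -0.0125$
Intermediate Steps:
$q{\left(K \right)} = K + 2 K^{2}$ ($q{\left(K \right)} = \left(K^{2} + K^{2}\right) + K = 2 K^{2} + K = K + 2 K^{2}$)
$L{\left(Z,h \right)} = Z \left(1 + 2 Z\right) + h Z^{2}$ ($L{\left(Z,h \right)} = Z Z h + Z \left(1 + 2 Z\right) = Z^{2} h + Z \left(1 + 2 Z\right) = h Z^{2} + Z \left(1 + 2 Z\right) = Z \left(1 + 2 Z\right) + h Z^{2}$)
$w{\left(j \right)} = j \left(1 + j^{2} + 2 j\right)$ ($w{\left(j \right)} = j \left(1 + 2 j + j j\right) = j \left(1 + 2 j + j^{2}\right) = j \left(1 + j^{2} + 2 j\right)$)
$m{\left(R \right)} = -80$ ($m{\left(R \right)} = - 5 \left(1 + \left(-5\right)^{2} + 2 \left(-5\right)\right) = - 5 \left(1 + 25 - 10\right) = \left(-5\right) 16 = -80$)
$\frac{1}{m{\left(\frac{154}{35} + \frac{19}{118} \right)}} = \frac{1}{-80} = - \frac{1}{80}$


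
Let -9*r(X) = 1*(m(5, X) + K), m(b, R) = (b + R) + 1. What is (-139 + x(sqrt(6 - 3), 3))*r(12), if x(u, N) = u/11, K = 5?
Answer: 3197/9 - 23*sqrt(3)/99 ≈ 354.82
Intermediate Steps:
m(b, R) = 1 + R + b (m(b, R) = (R + b) + 1 = 1 + R + b)
x(u, N) = u/11 (x(u, N) = u*(1/11) = u/11)
r(X) = -11/9 - X/9 (r(X) = -((1 + X + 5) + 5)/9 = -((6 + X) + 5)/9 = -(11 + X)/9 = -11/9 - X/9)
(-139 + x(sqrt(6 - 3), 3))*r(12) = (-139 + sqrt(6 - 3)/11)*(-11/9 - 1/9*12) = (-139 + sqrt(3)/11)*(-11/9 - 4/3) = (-139 + sqrt(3)/11)*(-23/9) = 3197/9 - 23*sqrt(3)/99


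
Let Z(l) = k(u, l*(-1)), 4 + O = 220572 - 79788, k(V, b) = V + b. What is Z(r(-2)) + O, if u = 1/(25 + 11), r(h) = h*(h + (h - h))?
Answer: 5067937/36 ≈ 1.4078e+5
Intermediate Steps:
r(h) = h**2 (r(h) = h*(h + 0) = h*h = h**2)
u = 1/36 ≈ 0.027778
O = 140780 (O = -4 + (220572 - 79788) = -4 + 140784 = 140780)
Z(l) = 1/36 - l (Z(l) = 1/36 + l*(-1) = 1/36 - l)
Z(r(-2)) + O = (1/36 - 1*(-2)**2) + 140780 = (1/36 - 1*4) + 140780 = (1/36 - 4) + 140780 = -143/36 + 140780 = 5067937/36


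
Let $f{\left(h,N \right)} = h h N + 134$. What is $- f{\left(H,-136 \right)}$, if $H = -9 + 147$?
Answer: $2589850$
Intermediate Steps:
$H = 138$
$f{\left(h,N \right)} = 134 + N h^{2}$ ($f{\left(h,N \right)} = h^{2} N + 134 = N h^{2} + 134 = 134 + N h^{2}$)
$- f{\left(H,-136 \right)} = - (134 - 136 \cdot 138^{2}) = - (134 - 2589984) = \left(-1\right) \left(-2589850\right) = 2589850$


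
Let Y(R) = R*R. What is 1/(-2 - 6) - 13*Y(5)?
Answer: -2601/8 ≈ -325.13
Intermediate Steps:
Y(R) = R²
1/(-2 - 6) - 13*Y(5) = 1/(-2 - 6) - 13*5² = 1/(-8) - 13*25 = -⅛ - 325 = -2601/8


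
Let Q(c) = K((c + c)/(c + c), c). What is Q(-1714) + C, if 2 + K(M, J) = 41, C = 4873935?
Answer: 4873974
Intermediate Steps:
K(M, J) = 39 (K(M, J) = -2 + 41 = 39)
Q(c) = 39
Q(-1714) + C = 39 + 4873935 = 4873974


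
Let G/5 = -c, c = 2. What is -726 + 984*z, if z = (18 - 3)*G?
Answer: -148326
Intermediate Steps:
G = -10 (G = 5*(-1*2) = 5*(-2) = -10)
z = -150 (z = (18 - 3)*(-10) = 15*(-10) = -150)
-726 + 984*z = -726 + 984*(-150) = -726 - 147600 = -148326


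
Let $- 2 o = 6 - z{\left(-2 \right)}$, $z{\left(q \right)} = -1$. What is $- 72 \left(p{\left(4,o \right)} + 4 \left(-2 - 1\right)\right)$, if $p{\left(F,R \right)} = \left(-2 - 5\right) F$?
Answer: $2880$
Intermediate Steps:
$o = - \frac{7}{2}$ ($o = - \frac{6 - -1}{2} = - \frac{6 + 1}{2} = \left(- \frac{1}{2}\right) 7 = - \frac{7}{2} \approx -3.5$)
$p{\left(F,R \right)} = - 7 F$
$- 72 \left(p{\left(4,o \right)} + 4 \left(-2 - 1\right)\right) = - 72 \left(\left(-7\right) 4 + 4 \left(-2 - 1\right)\right) = - 72 \left(-28 + 4 \left(-3\right)\right) = - 72 \left(-28 - 12\right) = \left(-72\right) \left(-40\right) = 2880$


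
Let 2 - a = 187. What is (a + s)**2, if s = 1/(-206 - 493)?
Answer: 16722627856/488601 ≈ 34226.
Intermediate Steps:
s = -1/699 (s = 1/(-699) = -1/699 ≈ -0.0014306)
a = -185 (a = 2 - 1*187 = 2 - 187 = -185)
(a + s)**2 = (-185 - 1/699)**2 = (-129316/699)**2 = 16722627856/488601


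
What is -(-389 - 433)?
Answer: 822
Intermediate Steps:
-(-389 - 433) = -1*(-822) = 822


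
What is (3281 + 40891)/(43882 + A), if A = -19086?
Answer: 11043/6199 ≈ 1.7814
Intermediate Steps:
(3281 + 40891)/(43882 + A) = (3281 + 40891)/(43882 - 19086) = 44172/24796 = 44172*(1/24796) = 11043/6199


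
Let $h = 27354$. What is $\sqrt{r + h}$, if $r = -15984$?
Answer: $\sqrt{11370} \approx 106.63$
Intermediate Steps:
$\sqrt{r + h} = \sqrt{-15984 + 27354} = \sqrt{11370}$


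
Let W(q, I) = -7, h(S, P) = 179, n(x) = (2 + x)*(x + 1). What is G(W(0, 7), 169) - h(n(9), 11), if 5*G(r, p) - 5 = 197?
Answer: -693/5 ≈ -138.60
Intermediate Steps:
n(x) = (1 + x)*(2 + x) (n(x) = (2 + x)*(1 + x) = (1 + x)*(2 + x))
G(r, p) = 202/5 (G(r, p) = 1 + (1/5)*197 = 1 + 197/5 = 202/5)
G(W(0, 7), 169) - h(n(9), 11) = 202/5 - 1*179 = 202/5 - 179 = -693/5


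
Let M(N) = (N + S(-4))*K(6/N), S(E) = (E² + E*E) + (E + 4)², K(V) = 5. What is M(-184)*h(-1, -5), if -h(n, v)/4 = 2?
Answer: 6080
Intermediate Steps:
h(n, v) = -8 (h(n, v) = -4*2 = -8)
S(E) = (4 + E)² + 2*E² (S(E) = (E² + E²) + (4 + E)² = 2*E² + (4 + E)² = (4 + E)² + 2*E²)
M(N) = 160 + 5*N (M(N) = (N + ((4 - 4)² + 2*(-4)²))*5 = (N + (0² + 2*16))*5 = (N + (0 + 32))*5 = (N + 32)*5 = (32 + N)*5 = 160 + 5*N)
M(-184)*h(-1, -5) = (160 + 5*(-184))*(-8) = (160 - 920)*(-8) = -760*(-8) = 6080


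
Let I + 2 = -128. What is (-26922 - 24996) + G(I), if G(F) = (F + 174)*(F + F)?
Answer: -63358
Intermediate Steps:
I = -130 (I = -2 - 128 = -130)
G(F) = 2*F*(174 + F) (G(F) = (174 + F)*(2*F) = 2*F*(174 + F))
(-26922 - 24996) + G(I) = (-26922 - 24996) + 2*(-130)*(174 - 130) = -51918 + 2*(-130)*44 = -51918 - 11440 = -63358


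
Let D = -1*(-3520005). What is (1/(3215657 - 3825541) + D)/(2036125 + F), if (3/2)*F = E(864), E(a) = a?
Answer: 2146794729419/1242151352684 ≈ 1.7283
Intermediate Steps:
D = 3520005
F = 576 (F = (⅔)*864 = 576)
(1/(3215657 - 3825541) + D)/(2036125 + F) = (1/(3215657 - 3825541) + 3520005)/(2036125 + 576) = (1/(-609884) + 3520005)/2036701 = (-1/609884 + 3520005)*(1/2036701) = (2146794729419/609884)*(1/2036701) = 2146794729419/1242151352684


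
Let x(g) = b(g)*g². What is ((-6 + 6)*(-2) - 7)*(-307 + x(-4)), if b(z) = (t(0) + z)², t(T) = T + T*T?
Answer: 357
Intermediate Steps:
t(T) = T + T²
b(z) = z² (b(z) = (0*(1 + 0) + z)² = (0*1 + z)² = (0 + z)² = z²)
x(g) = g⁴ (x(g) = g²*g² = g⁴)
((-6 + 6)*(-2) - 7)*(-307 + x(-4)) = ((-6 + 6)*(-2) - 7)*(-307 + (-4)⁴) = (0*(-2) - 7)*(-307 + 256) = (0 - 7)*(-51) = -7*(-51) = 357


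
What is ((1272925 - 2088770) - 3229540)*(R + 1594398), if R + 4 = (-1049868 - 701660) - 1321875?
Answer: 5983160823465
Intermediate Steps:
R = -3073407 (R = -4 + ((-1049868 - 701660) - 1321875) = -4 + (-1751528 - 1321875) = -4 - 3073403 = -3073407)
((1272925 - 2088770) - 3229540)*(R + 1594398) = ((1272925 - 2088770) - 3229540)*(-3073407 + 1594398) = (-815845 - 3229540)*(-1479009) = -4045385*(-1479009) = 5983160823465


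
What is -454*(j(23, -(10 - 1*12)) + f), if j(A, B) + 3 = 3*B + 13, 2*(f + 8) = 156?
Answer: -39044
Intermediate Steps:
f = 70 (f = -8 + (1/2)*156 = -8 + 78 = 70)
j(A, B) = 10 + 3*B (j(A, B) = -3 + (3*B + 13) = -3 + (13 + 3*B) = 10 + 3*B)
-454*(j(23, -(10 - 1*12)) + f) = -454*((10 + 3*(-(10 - 1*12))) + 70) = -454*((10 + 3*(-(10 - 12))) + 70) = -454*((10 + 3*(-1*(-2))) + 70) = -454*((10 + 3*2) + 70) = -454*((10 + 6) + 70) = -454*(16 + 70) = -454*86 = -39044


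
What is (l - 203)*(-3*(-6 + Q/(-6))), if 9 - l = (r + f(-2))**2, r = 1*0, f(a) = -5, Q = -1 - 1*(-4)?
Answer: -8541/2 ≈ -4270.5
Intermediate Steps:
Q = 3 (Q = -1 + 4 = 3)
r = 0
l = -16 (l = 9 - (0 - 5)**2 = 9 - 1*(-5)**2 = 9 - 1*25 = 9 - 25 = -16)
(l - 203)*(-3*(-6 + Q/(-6))) = (-16 - 203)*(-3*(-6 + 3/(-6))) = -(-657)*(-6 + 3*(-1/6)) = -(-657)*(-6 - 1/2) = -(-657)*(-13)/2 = -219*39/2 = -8541/2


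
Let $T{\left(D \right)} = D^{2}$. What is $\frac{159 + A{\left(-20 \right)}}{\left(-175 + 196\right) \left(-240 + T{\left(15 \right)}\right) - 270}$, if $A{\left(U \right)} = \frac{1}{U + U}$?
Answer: $- \frac{6359}{23400} \approx -0.27175$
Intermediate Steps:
$A{\left(U \right)} = \frac{1}{2 U}$
$\frac{159 + A{\left(-20 \right)}}{\left(-175 + 196\right) \left(-240 + T{\left(15 \right)}\right) - 270} = \frac{159 + \frac{1}{2 \left(-20\right)}}{\left(-175 + 196\right) \left(-240 + 15^{2}\right) - 270} = \frac{159 + \frac{1}{2} \left(- \frac{1}{20}\right)}{21 \left(-240 + 225\right) - 270} = \frac{159 - \frac{1}{40}}{21 \left(-15\right) - 270} = \frac{6359}{40 \left(-315 - 270\right)} = \frac{6359}{40 \left(-585\right)} = \frac{6359}{40} \left(- \frac{1}{585}\right) = - \frac{6359}{23400}$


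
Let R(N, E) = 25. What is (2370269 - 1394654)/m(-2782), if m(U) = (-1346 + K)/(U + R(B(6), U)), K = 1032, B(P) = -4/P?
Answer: 2689770555/314 ≈ 8.5661e+6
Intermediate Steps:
m(U) = -314/(25 + U) (m(U) = (-1346 + 1032)/(U + 25) = -314/(25 + U))
(2370269 - 1394654)/m(-2782) = (2370269 - 1394654)/((-314/(25 - 2782))) = 975615/((-314/(-2757))) = 975615/((-314*(-1/2757))) = 975615/(314/2757) = 975615*(2757/314) = 2689770555/314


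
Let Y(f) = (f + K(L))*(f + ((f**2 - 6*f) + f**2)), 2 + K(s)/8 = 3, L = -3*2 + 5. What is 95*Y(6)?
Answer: 55860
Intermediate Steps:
L = -1 (L = -6 + 5 = -1)
K(s) = 8 (K(s) = -16 + 8*3 = -16 + 24 = 8)
Y(f) = (8 + f)*(-5*f + 2*f**2) (Y(f) = (f + 8)*(f + ((f**2 - 6*f) + f**2)) = (8 + f)*(f + (-6*f + 2*f**2)) = (8 + f)*(-5*f + 2*f**2))
95*Y(6) = 95*(6*(-40 + 2*6**2 + 11*6)) = 95*(6*(-40 + 2*36 + 66)) = 95*(6*(-40 + 72 + 66)) = 95*(6*98) = 95*588 = 55860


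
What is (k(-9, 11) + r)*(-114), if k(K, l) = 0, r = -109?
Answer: 12426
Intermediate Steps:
(k(-9, 11) + r)*(-114) = (0 - 109)*(-114) = -109*(-114) = 12426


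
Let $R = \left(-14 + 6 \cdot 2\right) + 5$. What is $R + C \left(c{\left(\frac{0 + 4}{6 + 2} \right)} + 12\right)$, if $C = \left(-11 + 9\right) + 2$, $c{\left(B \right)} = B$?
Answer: $3$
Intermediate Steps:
$R = 3$ ($R = \left(-14 + 12\right) + 5 = -2 + 5 = 3$)
$C = 0$ ($C = -2 + 2 = 0$)
$R + C \left(c{\left(\frac{0 + 4}{6 + 2} \right)} + 12\right) = 3 + 0 \left(\frac{0 + 4}{6 + 2} + 12\right) = 3 + 0 \left(\frac{4}{8} + 12\right) = 3 + 0 \left(4 \cdot \frac{1}{8} + 12\right) = 3 + 0 \left(\frac{1}{2} + 12\right) = 3 + 0 \cdot \frac{25}{2} = 3 + 0 = 3$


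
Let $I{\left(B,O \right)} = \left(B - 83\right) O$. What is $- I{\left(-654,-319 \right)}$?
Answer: $-235103$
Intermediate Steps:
$I{\left(B,O \right)} = O \left(-83 + B\right)$ ($I{\left(B,O \right)} = \left(B - 83\right) O = \left(-83 + B\right) O = O \left(-83 + B\right)$)
$- I{\left(-654,-319 \right)} = - \left(-319\right) \left(-83 - 654\right) = - \left(-319\right) \left(-737\right) = \left(-1\right) 235103 = -235103$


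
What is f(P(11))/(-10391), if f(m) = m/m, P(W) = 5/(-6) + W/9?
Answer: -1/10391 ≈ -9.6237e-5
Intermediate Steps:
P(W) = -⅚ + W/9 (P(W) = 5*(-⅙) + W*(⅑) = -⅚ + W/9)
f(m) = 1
f(P(11))/(-10391) = 1/(-10391) = 1*(-1/10391) = -1/10391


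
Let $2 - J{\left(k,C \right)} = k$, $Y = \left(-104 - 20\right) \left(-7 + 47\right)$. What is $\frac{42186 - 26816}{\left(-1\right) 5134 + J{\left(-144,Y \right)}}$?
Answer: $- \frac{265}{86} \approx -3.0814$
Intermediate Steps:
$Y = -4960$ ($Y = \left(-124\right) 40 = -4960$)
$J{\left(k,C \right)} = 2 - k$
$\frac{42186 - 26816}{\left(-1\right) 5134 + J{\left(-144,Y \right)}} = \frac{42186 - 26816}{\left(-1\right) 5134 + \left(2 - -144\right)} = \frac{15370}{-5134 + \left(2 + 144\right)} = \frac{15370}{-5134 + 146} = \frac{15370}{-4988} = 15370 \left(- \frac{1}{4988}\right) = - \frac{265}{86}$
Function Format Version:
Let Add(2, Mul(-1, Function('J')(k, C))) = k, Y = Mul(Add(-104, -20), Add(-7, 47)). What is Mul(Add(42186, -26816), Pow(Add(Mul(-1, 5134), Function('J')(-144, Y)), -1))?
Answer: Rational(-265, 86) ≈ -3.0814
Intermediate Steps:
Y = -4960 (Y = Mul(-124, 40) = -4960)
Function('J')(k, C) = Add(2, Mul(-1, k))
Mul(Add(42186, -26816), Pow(Add(Mul(-1, 5134), Function('J')(-144, Y)), -1)) = Mul(Add(42186, -26816), Pow(Add(Mul(-1, 5134), Add(2, Mul(-1, -144))), -1)) = Mul(15370, Pow(Add(-5134, Add(2, 144)), -1)) = Mul(15370, Pow(Add(-5134, 146), -1)) = Mul(15370, Pow(-4988, -1)) = Mul(15370, Rational(-1, 4988)) = Rational(-265, 86)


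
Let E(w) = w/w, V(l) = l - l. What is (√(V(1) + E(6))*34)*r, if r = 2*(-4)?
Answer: -272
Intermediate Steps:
V(l) = 0
E(w) = 1
r = -8
(√(V(1) + E(6))*34)*r = (√(0 + 1)*34)*(-8) = (√1*34)*(-8) = (1*34)*(-8) = 34*(-8) = -272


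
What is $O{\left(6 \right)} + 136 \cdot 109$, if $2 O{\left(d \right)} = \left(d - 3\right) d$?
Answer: $14833$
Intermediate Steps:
$O{\left(d \right)} = \frac{d \left(-3 + d\right)}{2}$ ($O{\left(d \right)} = \frac{\left(d - 3\right) d}{2} = \frac{\left(-3 + d\right) d}{2} = \frac{d \left(-3 + d\right)}{2}$)
$O{\left(6 \right)} + 136 \cdot 109 = \frac{1}{2} \cdot 6 \left(-3 + 6\right) + 136 \cdot 109 = \frac{1}{2} \cdot 6 \cdot 3 + 14824 = 9 + 14824 = 14833$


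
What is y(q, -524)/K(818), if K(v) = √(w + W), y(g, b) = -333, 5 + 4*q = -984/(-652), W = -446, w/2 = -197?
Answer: 111*I*√210/140 ≈ 11.49*I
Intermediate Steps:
w = -394 (w = 2*(-197) = -394)
q = -569/652 (q = -5/4 + (-984/(-652))/4 = -5/4 + (-984*(-1/652))/4 = -5/4 + (¼)*(246/163) = -5/4 + 123/326 = -569/652 ≈ -0.87270)
K(v) = 2*I*√210 (K(v) = √(-394 - 446) = √(-840) = 2*I*√210)
y(q, -524)/K(818) = -333*(-I*√210/420) = -(-111)*I*√210/140 = 111*I*√210/140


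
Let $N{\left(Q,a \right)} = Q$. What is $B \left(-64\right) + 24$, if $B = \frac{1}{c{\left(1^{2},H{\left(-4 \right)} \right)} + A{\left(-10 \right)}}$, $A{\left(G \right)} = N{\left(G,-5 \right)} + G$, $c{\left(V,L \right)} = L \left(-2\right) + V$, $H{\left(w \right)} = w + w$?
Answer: $\frac{136}{3} \approx 45.333$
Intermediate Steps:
$H{\left(w \right)} = 2 w$
$c{\left(V,L \right)} = V - 2 L$ ($c{\left(V,L \right)} = - 2 L + V = V - 2 L$)
$A{\left(G \right)} = 2 G$ ($A{\left(G \right)} = G + G = 2 G$)
$B = - \frac{1}{3}$ ($B = \frac{1}{\left(1^{2} - 2 \cdot 2 \left(-4\right)\right) + 2 \left(-10\right)} = \frac{1}{\left(1 - -16\right) - 20} = \frac{1}{\left(1 + 16\right) - 20} = \frac{1}{17 - 20} = \frac{1}{-3} = - \frac{1}{3} \approx -0.33333$)
$B \left(-64\right) + 24 = \left(- \frac{1}{3}\right) \left(-64\right) + 24 = \frac{64}{3} + 24 = \frac{136}{3}$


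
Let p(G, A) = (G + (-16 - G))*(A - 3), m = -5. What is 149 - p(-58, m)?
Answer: 21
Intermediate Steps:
p(G, A) = 48 - 16*A (p(G, A) = -16*(-3 + A) = 48 - 16*A)
149 - p(-58, m) = 149 - (48 - 16*(-5)) = 149 - (48 + 80) = 149 - 1*128 = 149 - 128 = 21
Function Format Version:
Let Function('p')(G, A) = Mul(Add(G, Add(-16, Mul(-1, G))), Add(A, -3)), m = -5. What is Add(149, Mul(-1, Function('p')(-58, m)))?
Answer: 21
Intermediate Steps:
Function('p')(G, A) = Add(48, Mul(-16, A)) (Function('p')(G, A) = Mul(-16, Add(-3, A)) = Add(48, Mul(-16, A)))
Add(149, Mul(-1, Function('p')(-58, m))) = Add(149, Mul(-1, Add(48, Mul(-16, -5)))) = Add(149, Mul(-1, Add(48, 80))) = Add(149, Mul(-1, 128)) = Add(149, -128) = 21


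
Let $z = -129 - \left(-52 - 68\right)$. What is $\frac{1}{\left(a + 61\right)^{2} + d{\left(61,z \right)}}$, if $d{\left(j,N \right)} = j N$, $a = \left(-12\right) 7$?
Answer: $- \frac{1}{20} \approx -0.05$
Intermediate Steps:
$a = -84$
$z = -9$ ($z = -129 - \left(-52 - 68\right) = -129 - -120 = -129 + 120 = -9$)
$d{\left(j,N \right)} = N j$
$\frac{1}{\left(a + 61\right)^{2} + d{\left(61,z \right)}} = \frac{1}{\left(-84 + 61\right)^{2} - 549} = \frac{1}{\left(-23\right)^{2} - 549} = \frac{1}{529 - 549} = \frac{1}{-20} = - \frac{1}{20}$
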